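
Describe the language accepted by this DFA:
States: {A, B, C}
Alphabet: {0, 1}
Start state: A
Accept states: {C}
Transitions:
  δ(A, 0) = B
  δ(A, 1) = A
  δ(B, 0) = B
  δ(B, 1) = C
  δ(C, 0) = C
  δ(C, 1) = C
Testing a few strings:
  '10' → reject
  '1110' → reject
  '0010' → accept
  '0110' → accept
State roles: A=no 0 seen yet; B=seen a 0, waiting for 1; C=substring 01 seen
All binary strings containing the substring 01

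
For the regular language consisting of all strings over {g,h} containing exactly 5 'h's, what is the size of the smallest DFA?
By Myhill–Nerode, count the distinguishable equivalence classes: 7 classes — having seen 0, 1, …, 5, or >5 copies of 'h'; the count-5 class is the only accepting one and >5 is dead.
7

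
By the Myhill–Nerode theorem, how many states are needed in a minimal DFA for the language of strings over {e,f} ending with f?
By Myhill–Nerode, count the distinguishable equivalence classes: two classes — last symbol is f vs. not.
2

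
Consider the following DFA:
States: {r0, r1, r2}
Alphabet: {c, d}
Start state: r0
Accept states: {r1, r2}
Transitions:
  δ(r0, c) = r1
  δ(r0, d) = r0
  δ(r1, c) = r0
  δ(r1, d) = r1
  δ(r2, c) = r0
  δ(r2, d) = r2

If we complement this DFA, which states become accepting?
Complement accept states = All states \ Original accept states
= {r0, r1, r2} \ {r1, r2}
{r0}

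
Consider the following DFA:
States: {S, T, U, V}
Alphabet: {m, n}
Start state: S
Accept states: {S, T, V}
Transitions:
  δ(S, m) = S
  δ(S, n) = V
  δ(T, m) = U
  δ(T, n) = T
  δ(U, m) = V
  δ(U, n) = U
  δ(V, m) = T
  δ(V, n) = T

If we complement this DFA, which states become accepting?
Complement accept states = All states \ Original accept states
= {S, T, U, V} \ {S, T, V}
{U}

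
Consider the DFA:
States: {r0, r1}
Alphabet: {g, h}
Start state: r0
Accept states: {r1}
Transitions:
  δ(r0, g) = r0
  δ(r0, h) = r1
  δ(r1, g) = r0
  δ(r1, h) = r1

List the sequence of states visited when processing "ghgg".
read 'g': r0 → r0
  read 'h': r0 → r1
  read 'g': r1 → r0
  read 'g': r0 → r0
r0 -> r0 -> r1 -> r0 -> r0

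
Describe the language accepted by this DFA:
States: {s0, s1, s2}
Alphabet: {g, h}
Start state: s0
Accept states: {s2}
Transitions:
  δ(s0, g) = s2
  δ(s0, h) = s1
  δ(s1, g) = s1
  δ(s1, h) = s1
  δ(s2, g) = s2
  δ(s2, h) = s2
Testing a few strings:
  'ggg' → accept
  'gg' → accept
  'g' → accept
  'h' → reject
State roles: s0=no input read; s1=started with h (dead); s2=started with g
All strings over {g,h} starting with g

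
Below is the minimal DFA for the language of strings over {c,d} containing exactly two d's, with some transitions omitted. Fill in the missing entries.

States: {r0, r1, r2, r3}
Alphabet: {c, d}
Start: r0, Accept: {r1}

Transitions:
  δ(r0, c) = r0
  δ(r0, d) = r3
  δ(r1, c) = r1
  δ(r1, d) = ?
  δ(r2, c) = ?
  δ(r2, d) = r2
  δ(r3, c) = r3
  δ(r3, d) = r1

From the language and accept set, identify what each state tracks — r0: zero d's; r1: two d's; r2: ≥ three d's (dead); r3: one d.
Each missing δ(q, a) is the state matching the new tracked value after reading a.
δ(r1, d) = r2; δ(r2, c) = r2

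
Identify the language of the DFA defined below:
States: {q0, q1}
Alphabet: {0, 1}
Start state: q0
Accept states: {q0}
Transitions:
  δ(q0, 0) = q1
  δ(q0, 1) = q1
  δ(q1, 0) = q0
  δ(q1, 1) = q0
Testing a few strings:
  '1' → reject
  '110' → reject
  '0' → reject
  '10' → accept
State roles: q0=even length so far; q1=odd length so far
All binary strings of even length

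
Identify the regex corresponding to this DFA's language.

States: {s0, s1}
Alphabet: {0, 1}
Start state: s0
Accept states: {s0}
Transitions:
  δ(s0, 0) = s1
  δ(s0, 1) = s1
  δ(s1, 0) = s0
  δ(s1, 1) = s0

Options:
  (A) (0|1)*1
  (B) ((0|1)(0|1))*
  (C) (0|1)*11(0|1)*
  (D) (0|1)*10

Check each option against the DFA on short strings; one disagreement eliminates an option:
  (A) (0|1)*1: on ε the DFA stays in s0 and accepts (s0 ∈ Accept), but the regex does not match it → eliminate
  (B) ((0|1)(0|1))*: agrees with the DFA on every string of length ≤ 6
  (C) (0|1)*11(0|1)*: on ε the DFA stays in s0 and accepts (s0 ∈ Accept), but the regex does not match it → eliminate
  (D) (0|1)*10: on ε the DFA stays in s0 and accepts (s0 ∈ Accept), but the regex does not match it → eliminate
Only (B) is consistent with the DFA.
(B) ((0|1)(0|1))*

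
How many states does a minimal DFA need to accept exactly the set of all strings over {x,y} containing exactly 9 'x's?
By Myhill–Nerode, count the distinguishable equivalence classes: 11 classes — having seen 0, 1, …, 9, or >9 copies of 'x'; the count-9 class is the only accepting one and >9 is dead.
11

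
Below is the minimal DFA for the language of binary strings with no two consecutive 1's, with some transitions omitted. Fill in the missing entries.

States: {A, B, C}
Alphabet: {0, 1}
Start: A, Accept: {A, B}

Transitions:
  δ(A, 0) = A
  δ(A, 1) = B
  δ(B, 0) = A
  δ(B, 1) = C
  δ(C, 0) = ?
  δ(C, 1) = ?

From the language and accept set, identify what each state tracks — A: last symbol not 1 (ok); B: last symbol 1 (ok); C: saw 11 (dead).
Each missing δ(q, a) is the state matching the new tracked value after reading a.
δ(C, 0) = C; δ(C, 1) = C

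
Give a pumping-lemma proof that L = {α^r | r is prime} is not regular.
Assume L is regular with pumping length p. Idea: pumping by a suitable count produces a composite length.
Let q be a prime with q ≥ p and choose s = α^q ∈ L. By the pumping lemma, s = xyz with |xy| ≤ p, |y| = k ≥ 1. Take i = q+1: |xy^(q+1)z| = q + q·k = q(1+k). Since q ≥ 2 and 1+k ≥ 2, q(1+k) is composite, so xy^(q+1)z ∉ L.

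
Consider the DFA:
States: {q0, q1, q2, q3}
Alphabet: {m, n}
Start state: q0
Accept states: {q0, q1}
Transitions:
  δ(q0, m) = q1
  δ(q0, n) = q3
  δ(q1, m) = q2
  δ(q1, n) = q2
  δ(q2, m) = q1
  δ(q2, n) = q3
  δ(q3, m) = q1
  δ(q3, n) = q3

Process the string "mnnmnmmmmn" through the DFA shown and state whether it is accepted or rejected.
Processing string "mnnmnmmmmn":
  q0 --m--> q1
  q1 --n--> q2
  q2 --n--> q3
  q3 --m--> q1
  q1 --n--> q2
  q2 --m--> q1
  q1 --m--> q2
  q2 --m--> q1
  q1 --m--> q2
  q2 --n--> q3
Final state: q3
Accept states: {q0, q1}
No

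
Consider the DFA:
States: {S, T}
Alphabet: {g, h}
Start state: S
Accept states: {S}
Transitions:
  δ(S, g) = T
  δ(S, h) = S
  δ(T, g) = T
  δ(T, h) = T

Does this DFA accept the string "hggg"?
Processing string "hggg":
  S --h--> S
  S --g--> T
  T --g--> T
  T --g--> T
Final state: T
Accept states: {S}
No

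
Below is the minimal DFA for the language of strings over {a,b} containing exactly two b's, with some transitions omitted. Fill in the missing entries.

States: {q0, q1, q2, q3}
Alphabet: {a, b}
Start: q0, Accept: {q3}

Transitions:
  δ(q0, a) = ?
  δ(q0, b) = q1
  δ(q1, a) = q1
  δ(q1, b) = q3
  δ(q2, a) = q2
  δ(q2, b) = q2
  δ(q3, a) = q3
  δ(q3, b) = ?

From the language and accept set, identify what each state tracks — q0: zero b's; q1: one b; q2: ≥ three b's (dead); q3: two b's.
Each missing δ(q, a) is the state matching the new tracked value after reading a.
δ(q0, a) = q0; δ(q3, b) = q2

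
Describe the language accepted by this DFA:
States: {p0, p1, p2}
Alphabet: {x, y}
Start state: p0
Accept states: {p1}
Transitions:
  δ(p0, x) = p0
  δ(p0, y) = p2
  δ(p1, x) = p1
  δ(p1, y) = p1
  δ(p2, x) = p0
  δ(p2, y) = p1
Testing a few strings:
  'xyx' → reject
  'yy' → accept
  'yyyy' → accept
  'x' → reject
State roles: p0=no progress toward yy; p1=substring yy seen; p2=one trailing y
All strings over {x,y} containing the substring yy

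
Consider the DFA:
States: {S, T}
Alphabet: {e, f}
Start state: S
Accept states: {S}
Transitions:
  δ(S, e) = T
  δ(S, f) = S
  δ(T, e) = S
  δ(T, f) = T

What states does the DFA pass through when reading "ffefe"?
read 'f': S → S
  read 'f': S → S
  read 'e': S → T
  read 'f': T → T
  read 'e': T → S
S -> S -> S -> T -> T -> S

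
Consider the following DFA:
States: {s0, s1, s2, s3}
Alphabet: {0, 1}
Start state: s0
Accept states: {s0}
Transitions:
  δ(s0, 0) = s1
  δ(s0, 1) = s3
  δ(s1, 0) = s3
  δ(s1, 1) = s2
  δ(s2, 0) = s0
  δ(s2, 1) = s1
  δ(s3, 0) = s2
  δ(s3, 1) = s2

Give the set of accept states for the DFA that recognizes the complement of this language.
Complement accept states = All states \ Original accept states
= {s0, s1, s2, s3} \ {s0}
{s1, s2, s3}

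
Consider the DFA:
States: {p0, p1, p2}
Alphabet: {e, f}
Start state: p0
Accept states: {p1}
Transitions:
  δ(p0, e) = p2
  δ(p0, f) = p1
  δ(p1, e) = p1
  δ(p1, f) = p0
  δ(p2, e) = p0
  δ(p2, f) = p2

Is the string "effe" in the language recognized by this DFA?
Processing string "effe":
  p0 --e--> p2
  p2 --f--> p2
  p2 --f--> p2
  p2 --e--> p0
Final state: p0
Accept states: {p1}
No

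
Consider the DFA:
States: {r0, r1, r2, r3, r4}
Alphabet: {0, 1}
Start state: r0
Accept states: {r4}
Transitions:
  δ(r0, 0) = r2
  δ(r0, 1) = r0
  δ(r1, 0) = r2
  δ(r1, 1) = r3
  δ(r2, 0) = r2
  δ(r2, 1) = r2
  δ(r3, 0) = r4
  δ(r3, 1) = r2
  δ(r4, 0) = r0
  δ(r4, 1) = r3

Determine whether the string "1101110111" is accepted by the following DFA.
Processing string "1101110111":
  r0 --1--> r0
  r0 --1--> r0
  r0 --0--> r2
  r2 --1--> r2
  r2 --1--> r2
  r2 --1--> r2
  r2 --0--> r2
  r2 --1--> r2
  r2 --1--> r2
  r2 --1--> r2
Final state: r2
Accept states: {r4}
No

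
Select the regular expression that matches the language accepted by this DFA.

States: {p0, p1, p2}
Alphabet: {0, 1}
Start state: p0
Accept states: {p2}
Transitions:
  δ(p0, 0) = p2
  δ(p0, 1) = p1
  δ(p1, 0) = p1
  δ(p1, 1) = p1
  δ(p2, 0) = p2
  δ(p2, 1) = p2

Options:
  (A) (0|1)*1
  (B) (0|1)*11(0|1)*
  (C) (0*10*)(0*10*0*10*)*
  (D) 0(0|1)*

Check each option against the DFA on short strings; one disagreement eliminates an option:
  (A) (0|1)*1: on '0' the DFA goes p0 → p2 and accepts (p2 ∈ Accept), but the regex does not match it → eliminate
  (B) (0|1)*11(0|1)*: on '0' the DFA goes p0 → p2 and accepts (p2 ∈ Accept), but the regex does not match it → eliminate
  (C) (0*10*)(0*10*0*10*)*: on '0' the DFA goes p0 → p2 and accepts (p2 ∈ Accept), but the regex does not match it → eliminate
  (D) 0(0|1)*: agrees with the DFA on every string of length ≤ 6
Only (D) is consistent with the DFA.
(D) 0(0|1)*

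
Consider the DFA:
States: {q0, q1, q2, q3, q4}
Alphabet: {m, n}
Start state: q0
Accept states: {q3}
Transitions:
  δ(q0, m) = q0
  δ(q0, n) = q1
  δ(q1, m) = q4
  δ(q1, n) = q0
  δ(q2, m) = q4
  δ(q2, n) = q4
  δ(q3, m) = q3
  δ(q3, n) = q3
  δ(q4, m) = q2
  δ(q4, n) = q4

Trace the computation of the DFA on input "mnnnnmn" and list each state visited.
read 'm': q0 → q0
  read 'n': q0 → q1
  read 'n': q1 → q0
  read 'n': q0 → q1
  read 'n': q1 → q0
  read 'm': q0 → q0
  read 'n': q0 → q1
q0 -> q0 -> q1 -> q0 -> q1 -> q0 -> q0 -> q1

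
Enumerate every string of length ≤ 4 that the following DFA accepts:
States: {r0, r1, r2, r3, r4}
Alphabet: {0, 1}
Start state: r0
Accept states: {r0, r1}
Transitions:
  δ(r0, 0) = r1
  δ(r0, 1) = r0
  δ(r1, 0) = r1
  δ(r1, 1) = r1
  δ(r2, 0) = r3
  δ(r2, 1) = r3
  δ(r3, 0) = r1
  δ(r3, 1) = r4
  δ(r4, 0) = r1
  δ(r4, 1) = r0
ε, 0, 1, 00, 01, 10, 11, 000, 001, 010, 011, 100, 101, 110, 111, 0000, 0001, 0010, 0011, 0100, 0101, 0110, 0111, 1000, 1001, 1010, 1011, 1100, 1101, 1110, 1111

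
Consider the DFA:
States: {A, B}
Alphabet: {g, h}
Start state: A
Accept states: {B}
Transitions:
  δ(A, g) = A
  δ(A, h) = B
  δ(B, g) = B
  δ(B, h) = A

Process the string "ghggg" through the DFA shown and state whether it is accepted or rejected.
Processing string "ghggg":
  A --g--> A
  A --h--> B
  B --g--> B
  B --g--> B
  B --g--> B
Final state: B
Accept states: {B}
Yes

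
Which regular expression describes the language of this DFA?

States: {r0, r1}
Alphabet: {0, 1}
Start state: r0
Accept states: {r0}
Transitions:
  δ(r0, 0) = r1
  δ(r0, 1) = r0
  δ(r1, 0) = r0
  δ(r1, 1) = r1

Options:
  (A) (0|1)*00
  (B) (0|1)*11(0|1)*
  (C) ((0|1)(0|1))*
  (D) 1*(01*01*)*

Check each option against the DFA on short strings; one disagreement eliminates an option:
  (A) (0|1)*00: on ε the DFA stays in r0 and accepts (r0 ∈ Accept), but the regex does not match it → eliminate
  (B) (0|1)*11(0|1)*: on ε the DFA stays in r0 and accepts (r0 ∈ Accept), but the regex does not match it → eliminate
  (C) ((0|1)(0|1))*: on '1' the DFA goes r0 → r0 and accepts (r0 ∈ Accept), but the regex does not match it → eliminate
  (D) 1*(01*01*)*: agrees with the DFA on every string of length ≤ 6
Only (D) is consistent with the DFA.
(D) 1*(01*01*)*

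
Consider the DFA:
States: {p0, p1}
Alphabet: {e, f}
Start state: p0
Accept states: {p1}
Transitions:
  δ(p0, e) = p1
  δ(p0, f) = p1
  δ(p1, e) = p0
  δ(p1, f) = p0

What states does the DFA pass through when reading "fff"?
read 'f': p0 → p1
  read 'f': p1 → p0
  read 'f': p0 → p1
p0 -> p1 -> p0 -> p1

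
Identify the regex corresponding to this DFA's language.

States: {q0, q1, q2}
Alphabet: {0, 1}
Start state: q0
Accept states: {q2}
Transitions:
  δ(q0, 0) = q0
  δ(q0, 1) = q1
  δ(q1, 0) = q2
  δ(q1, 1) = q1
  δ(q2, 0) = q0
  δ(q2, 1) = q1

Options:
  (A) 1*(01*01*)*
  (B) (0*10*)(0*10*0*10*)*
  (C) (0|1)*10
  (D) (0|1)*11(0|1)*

Check each option against the DFA on short strings; one disagreement eliminates an option:
  (A) 1*(01*01*)*: on ε the DFA stays in q0 and rejects (q0 ∉ Accept), but the regex matches it → eliminate
  (B) (0*10*)(0*10*0*10*)*: on '1' the DFA goes q0 → q1 and rejects (q1 ∉ Accept), but the regex matches it → eliminate
  (C) (0|1)*10: agrees with the DFA on every string of length ≤ 6
  (D) (0|1)*11(0|1)*: on '10' the DFA goes q0 → q1 → q2 and accepts (q2 ∈ Accept), but the regex does not match it → eliminate
Only (C) is consistent with the DFA.
(C) (0|1)*10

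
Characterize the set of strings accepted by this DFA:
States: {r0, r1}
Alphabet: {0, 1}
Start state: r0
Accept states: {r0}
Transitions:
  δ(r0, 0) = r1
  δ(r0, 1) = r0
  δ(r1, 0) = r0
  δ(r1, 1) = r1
Testing a few strings:
  '01' → reject
  '00' → accept
  '0' → reject
  '11' → accept
State roles: r0=even number of 0's so far; r1=odd number of 0's so far
All binary strings with an even number of 0's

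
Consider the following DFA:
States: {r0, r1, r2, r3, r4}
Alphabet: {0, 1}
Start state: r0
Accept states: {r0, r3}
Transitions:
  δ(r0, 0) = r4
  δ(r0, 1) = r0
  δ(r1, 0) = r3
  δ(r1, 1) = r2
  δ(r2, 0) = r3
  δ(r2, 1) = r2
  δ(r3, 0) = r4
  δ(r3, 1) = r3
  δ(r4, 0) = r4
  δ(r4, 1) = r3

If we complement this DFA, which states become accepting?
Complement accept states = All states \ Original accept states
= {r0, r1, r2, r3, r4} \ {r0, r3}
{r1, r2, r4}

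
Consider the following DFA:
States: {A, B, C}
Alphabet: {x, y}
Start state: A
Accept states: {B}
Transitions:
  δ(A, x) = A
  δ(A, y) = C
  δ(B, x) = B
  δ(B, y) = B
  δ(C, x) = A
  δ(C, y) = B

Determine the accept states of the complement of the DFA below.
Complement accept states = All states \ Original accept states
= {A, B, C} \ {B}
{A, C}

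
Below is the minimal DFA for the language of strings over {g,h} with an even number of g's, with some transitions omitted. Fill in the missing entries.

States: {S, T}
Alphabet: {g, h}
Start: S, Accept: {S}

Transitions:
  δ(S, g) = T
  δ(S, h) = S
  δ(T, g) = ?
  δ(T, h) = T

From the language and accept set, identify what each state tracks — S: even number of g's so far; T: odd number of g's so far.
Each missing δ(q, a) is the state matching the new tracked value after reading a.
δ(T, g) = S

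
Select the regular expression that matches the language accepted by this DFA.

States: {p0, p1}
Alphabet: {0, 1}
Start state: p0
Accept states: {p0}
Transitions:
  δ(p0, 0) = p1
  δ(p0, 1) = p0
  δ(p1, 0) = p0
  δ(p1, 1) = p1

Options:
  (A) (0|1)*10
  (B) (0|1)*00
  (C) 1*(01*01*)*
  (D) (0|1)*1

Check each option against the DFA on short strings; one disagreement eliminates an option:
  (A) (0|1)*10: on ε the DFA stays in p0 and accepts (p0 ∈ Accept), but the regex does not match it → eliminate
  (B) (0|1)*00: on ε the DFA stays in p0 and accepts (p0 ∈ Accept), but the regex does not match it → eliminate
  (C) 1*(01*01*)*: agrees with the DFA on every string of length ≤ 6
  (D) (0|1)*1: on ε the DFA stays in p0 and accepts (p0 ∈ Accept), but the regex does not match it → eliminate
Only (C) is consistent with the DFA.
(C) 1*(01*01*)*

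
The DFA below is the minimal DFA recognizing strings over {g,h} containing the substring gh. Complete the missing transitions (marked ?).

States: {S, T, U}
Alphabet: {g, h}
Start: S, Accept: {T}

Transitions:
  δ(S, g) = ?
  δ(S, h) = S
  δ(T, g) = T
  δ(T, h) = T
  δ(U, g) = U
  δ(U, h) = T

From the language and accept set, identify what each state tracks — S: no g seen yet; T: substring gh seen; U: seen a g, waiting for h.
Each missing δ(q, a) is the state matching the new tracked value after reading a.
δ(S, g) = U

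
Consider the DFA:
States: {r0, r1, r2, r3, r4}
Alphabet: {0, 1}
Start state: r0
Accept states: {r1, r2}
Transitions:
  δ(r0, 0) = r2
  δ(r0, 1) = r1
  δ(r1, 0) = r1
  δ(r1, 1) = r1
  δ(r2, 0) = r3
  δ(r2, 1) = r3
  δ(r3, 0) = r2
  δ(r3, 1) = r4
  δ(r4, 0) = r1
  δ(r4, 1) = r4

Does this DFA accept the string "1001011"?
Processing string "1001011":
  r0 --1--> r1
  r1 --0--> r1
  r1 --0--> r1
  r1 --1--> r1
  r1 --0--> r1
  r1 --1--> r1
  r1 --1--> r1
Final state: r1
Accept states: {r1, r2}
Yes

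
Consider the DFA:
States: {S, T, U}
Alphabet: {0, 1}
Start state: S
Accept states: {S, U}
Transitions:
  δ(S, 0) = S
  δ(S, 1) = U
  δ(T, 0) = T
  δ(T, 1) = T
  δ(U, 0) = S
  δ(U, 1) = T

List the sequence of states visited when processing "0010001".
read '0': S → S
  read '0': S → S
  read '1': S → U
  read '0': U → S
  read '0': S → S
  read '0': S → S
  read '1': S → U
S -> S -> S -> U -> S -> S -> S -> U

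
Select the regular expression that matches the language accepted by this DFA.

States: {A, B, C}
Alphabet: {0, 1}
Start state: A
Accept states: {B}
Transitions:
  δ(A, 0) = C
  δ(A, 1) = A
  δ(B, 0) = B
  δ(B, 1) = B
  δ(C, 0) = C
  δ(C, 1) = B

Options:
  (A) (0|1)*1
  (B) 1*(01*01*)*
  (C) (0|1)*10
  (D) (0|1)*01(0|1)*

Check each option against the DFA on short strings; one disagreement eliminates an option:
  (A) (0|1)*1: on '1' the DFA goes A → A and rejects (A ∉ Accept), but the regex matches it → eliminate
  (B) 1*(01*01*)*: on ε the DFA stays in A and rejects (A ∉ Accept), but the regex matches it → eliminate
  (C) (0|1)*10: on '01' the DFA goes A → C → B and accepts (B ∈ Accept), but the regex does not match it → eliminate
  (D) (0|1)*01(0|1)*: agrees with the DFA on every string of length ≤ 6
Only (D) is consistent with the DFA.
(D) (0|1)*01(0|1)*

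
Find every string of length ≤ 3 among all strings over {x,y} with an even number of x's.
ε, y, xx, yy, xxy, xyx, yxx, yyy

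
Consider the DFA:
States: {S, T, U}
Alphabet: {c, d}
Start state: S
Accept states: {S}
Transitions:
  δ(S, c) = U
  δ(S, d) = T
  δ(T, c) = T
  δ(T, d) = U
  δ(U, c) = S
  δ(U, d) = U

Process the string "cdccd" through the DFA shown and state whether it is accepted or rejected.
Processing string "cdccd":
  S --c--> U
  U --d--> U
  U --c--> S
  S --c--> U
  U --d--> U
Final state: U
Accept states: {S}
No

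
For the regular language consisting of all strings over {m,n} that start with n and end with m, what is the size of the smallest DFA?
By Myhill–Nerode, count the distinguishable equivalence classes: four classes — empty / starts-n-ends-n / starts-n-ends-m / starts-m (dead).
4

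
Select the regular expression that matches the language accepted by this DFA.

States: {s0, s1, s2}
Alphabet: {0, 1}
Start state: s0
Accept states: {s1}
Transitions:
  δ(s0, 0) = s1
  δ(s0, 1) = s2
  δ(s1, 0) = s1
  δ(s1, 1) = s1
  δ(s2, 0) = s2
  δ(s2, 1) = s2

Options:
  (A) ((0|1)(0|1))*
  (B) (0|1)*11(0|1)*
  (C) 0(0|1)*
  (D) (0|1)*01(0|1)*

Check each option against the DFA on short strings; one disagreement eliminates an option:
  (A) ((0|1)(0|1))*: on ε the DFA stays in s0 and rejects (s0 ∉ Accept), but the regex matches it → eliminate
  (B) (0|1)*11(0|1)*: on '0' the DFA goes s0 → s1 and accepts (s1 ∈ Accept), but the regex does not match it → eliminate
  (C) 0(0|1)*: agrees with the DFA on every string of length ≤ 6
  (D) (0|1)*01(0|1)*: on '0' the DFA goes s0 → s1 and accepts (s1 ∈ Accept), but the regex does not match it → eliminate
Only (C) is consistent with the DFA.
(C) 0(0|1)*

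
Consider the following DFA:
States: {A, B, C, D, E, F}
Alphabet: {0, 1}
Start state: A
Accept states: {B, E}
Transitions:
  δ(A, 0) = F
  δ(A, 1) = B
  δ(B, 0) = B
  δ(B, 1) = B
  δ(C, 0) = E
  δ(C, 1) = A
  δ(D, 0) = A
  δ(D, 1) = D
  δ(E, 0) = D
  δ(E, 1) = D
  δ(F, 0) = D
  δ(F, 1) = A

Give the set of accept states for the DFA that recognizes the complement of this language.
Complement accept states = All states \ Original accept states
= {A, B, C, D, E, F} \ {B, E}
{A, C, D, F}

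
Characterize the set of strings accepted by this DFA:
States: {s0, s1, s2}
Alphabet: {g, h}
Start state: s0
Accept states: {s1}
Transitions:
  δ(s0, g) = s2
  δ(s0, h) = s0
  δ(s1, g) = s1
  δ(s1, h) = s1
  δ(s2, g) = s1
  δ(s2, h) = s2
Testing a few strings:
  'gghh' → accept
  'h' → reject
  'g' → reject
  'ghg' → accept
State roles: s0=zero g's seen; s1=≥ two g's seen; s2=one g seen
All strings over {g,h} containing at least two g's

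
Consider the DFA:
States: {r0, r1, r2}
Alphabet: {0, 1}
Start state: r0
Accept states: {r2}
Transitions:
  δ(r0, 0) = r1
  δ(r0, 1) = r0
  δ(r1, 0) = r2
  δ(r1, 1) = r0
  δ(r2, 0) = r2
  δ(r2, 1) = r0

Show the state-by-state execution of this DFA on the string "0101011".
read '0': r0 → r1
  read '1': r1 → r0
  read '0': r0 → r1
  read '1': r1 → r0
  read '0': r0 → r1
  read '1': r1 → r0
  read '1': r0 → r0
r0 -> r1 -> r0 -> r1 -> r0 -> r1 -> r0 -> r0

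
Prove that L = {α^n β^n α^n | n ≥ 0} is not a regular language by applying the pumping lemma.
Assume L is regular with pumping length p. Idea: pumping the first α-block unbalances it against the other two.
Choose s = α^p β^p α^p ∈ L (|s| = 3p ≥ p). By the pumping lemma, s = xyz with |xy| ≤ p, |y| > 0, so y = α^k with k ≥ 1, inside the first α-block. Then xy²z = α^(p+k) β^p α^p. The first block has length p+k ≠ p, so the three block lengths are no longer equal and xy²z ∉ L.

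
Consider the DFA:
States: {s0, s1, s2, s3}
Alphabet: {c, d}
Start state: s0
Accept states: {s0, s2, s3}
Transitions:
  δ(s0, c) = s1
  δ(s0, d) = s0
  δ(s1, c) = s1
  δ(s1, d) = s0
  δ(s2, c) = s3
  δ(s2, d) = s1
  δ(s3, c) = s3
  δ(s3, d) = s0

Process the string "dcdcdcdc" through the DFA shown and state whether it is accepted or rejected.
Processing string "dcdcdcdc":
  s0 --d--> s0
  s0 --c--> s1
  s1 --d--> s0
  s0 --c--> s1
  s1 --d--> s0
  s0 --c--> s1
  s1 --d--> s0
  s0 --c--> s1
Final state: s1
Accept states: {s0, s2, s3}
No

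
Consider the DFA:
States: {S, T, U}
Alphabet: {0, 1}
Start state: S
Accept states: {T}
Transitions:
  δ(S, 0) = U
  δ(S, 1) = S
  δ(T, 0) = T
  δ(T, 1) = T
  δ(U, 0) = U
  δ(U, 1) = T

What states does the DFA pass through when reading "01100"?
read '0': S → U
  read '1': U → T
  read '1': T → T
  read '0': T → T
  read '0': T → T
S -> U -> T -> T -> T -> T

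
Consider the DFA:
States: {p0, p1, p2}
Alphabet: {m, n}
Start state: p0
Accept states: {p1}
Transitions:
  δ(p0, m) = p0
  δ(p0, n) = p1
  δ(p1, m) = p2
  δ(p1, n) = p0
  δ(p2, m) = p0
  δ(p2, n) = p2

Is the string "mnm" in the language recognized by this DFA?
Processing string "mnm":
  p0 --m--> p0
  p0 --n--> p1
  p1 --m--> p2
Final state: p2
Accept states: {p1}
No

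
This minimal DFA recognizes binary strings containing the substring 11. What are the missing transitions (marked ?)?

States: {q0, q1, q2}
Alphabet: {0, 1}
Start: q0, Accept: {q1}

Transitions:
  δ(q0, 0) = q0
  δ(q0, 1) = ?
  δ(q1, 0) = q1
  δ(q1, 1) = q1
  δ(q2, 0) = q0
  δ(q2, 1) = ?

From the language and accept set, identify what each state tracks — q0: no progress toward 11; q1: substring 11 seen; q2: one trailing 1.
Each missing δ(q, a) is the state matching the new tracked value after reading a.
δ(q0, 1) = q2; δ(q2, 1) = q1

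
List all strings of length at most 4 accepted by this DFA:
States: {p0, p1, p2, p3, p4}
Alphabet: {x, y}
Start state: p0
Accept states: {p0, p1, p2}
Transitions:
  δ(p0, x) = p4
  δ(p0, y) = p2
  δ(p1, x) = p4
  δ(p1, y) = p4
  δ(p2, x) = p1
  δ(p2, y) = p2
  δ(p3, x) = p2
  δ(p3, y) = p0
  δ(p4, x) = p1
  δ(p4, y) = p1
ε, y, xx, xy, yx, yy, yyx, yyy, xxxx, xxxy, xxyx, xxyy, xyxx, xyxy, xyyx, xyyy, yxxx, yxxy, yxyx, yxyy, yyyx, yyyy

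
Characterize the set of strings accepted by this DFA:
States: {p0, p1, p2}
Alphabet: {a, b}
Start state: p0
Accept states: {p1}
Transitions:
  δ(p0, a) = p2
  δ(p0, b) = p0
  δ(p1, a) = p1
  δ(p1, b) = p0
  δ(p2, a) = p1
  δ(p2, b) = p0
Testing a few strings:
  'bbaa' → accept
  'aba' → reject
  'bba' → reject
  'abab' → reject
State roles: p0=last symbol not a; p1=two trailing a's; p2=one trailing a
All strings over {a,b} ending with aa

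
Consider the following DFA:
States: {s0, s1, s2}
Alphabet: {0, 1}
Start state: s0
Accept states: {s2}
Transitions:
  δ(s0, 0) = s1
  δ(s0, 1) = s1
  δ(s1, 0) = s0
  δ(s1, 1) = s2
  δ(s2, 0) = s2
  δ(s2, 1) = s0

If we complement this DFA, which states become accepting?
Complement accept states = All states \ Original accept states
= {s0, s1, s2} \ {s2}
{s0, s1}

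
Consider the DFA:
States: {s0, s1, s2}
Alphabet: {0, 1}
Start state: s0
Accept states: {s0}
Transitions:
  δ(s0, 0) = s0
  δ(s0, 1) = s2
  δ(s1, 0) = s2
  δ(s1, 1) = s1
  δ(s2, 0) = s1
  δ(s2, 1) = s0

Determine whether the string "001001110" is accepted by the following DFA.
Processing string "001001110":
  s0 --0--> s0
  s0 --0--> s0
  s0 --1--> s2
  s2 --0--> s1
  s1 --0--> s2
  s2 --1--> s0
  s0 --1--> s2
  s2 --1--> s0
  s0 --0--> s0
Final state: s0
Accept states: {s0}
Yes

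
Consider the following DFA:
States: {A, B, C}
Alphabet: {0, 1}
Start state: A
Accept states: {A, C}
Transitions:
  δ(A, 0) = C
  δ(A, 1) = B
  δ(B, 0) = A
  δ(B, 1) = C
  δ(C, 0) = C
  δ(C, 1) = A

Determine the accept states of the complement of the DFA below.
Complement accept states = All states \ Original accept states
= {A, B, C} \ {A, C}
{B}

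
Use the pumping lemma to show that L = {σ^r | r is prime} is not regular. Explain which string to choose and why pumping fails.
Assume L is regular with pumping length p. Idea: pumping by a suitable count produces a composite length.
Let q be a prime with q ≥ p and choose s = σ^q ∈ L. By the pumping lemma, s = xyz with |xy| ≤ p, |y| = k ≥ 1. Take i = q+1: |xy^(q+1)z| = q + q·k = q(1+k). Since q ≥ 2 and 1+k ≥ 2, q(1+k) is composite, so xy^(q+1)z ∉ L.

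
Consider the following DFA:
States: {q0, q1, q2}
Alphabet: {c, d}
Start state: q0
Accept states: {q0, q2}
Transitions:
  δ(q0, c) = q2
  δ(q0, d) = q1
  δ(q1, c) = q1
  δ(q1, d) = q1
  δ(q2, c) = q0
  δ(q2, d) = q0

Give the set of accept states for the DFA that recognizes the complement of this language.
Complement accept states = All states \ Original accept states
= {q0, q1, q2} \ {q0, q2}
{q1}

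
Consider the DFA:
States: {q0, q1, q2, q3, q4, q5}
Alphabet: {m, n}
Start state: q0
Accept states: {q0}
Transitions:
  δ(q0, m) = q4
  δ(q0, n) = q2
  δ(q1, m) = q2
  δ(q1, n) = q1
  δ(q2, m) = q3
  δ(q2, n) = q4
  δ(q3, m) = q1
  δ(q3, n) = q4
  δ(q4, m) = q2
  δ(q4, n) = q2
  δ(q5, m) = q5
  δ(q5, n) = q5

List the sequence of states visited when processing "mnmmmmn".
read 'm': q0 → q4
  read 'n': q4 → q2
  read 'm': q2 → q3
  read 'm': q3 → q1
  read 'm': q1 → q2
  read 'm': q2 → q3
  read 'n': q3 → q4
q0 -> q4 -> q2 -> q3 -> q1 -> q2 -> q3 -> q4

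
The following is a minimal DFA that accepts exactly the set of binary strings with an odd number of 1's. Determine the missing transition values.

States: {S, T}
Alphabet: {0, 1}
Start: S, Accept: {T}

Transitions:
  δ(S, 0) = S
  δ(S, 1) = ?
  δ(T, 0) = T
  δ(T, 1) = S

From the language and accept set, identify what each state tracks — S: even number of 1's so far; T: odd number of 1's so far.
Each missing δ(q, a) is the state matching the new tracked value after reading a.
δ(S, 1) = T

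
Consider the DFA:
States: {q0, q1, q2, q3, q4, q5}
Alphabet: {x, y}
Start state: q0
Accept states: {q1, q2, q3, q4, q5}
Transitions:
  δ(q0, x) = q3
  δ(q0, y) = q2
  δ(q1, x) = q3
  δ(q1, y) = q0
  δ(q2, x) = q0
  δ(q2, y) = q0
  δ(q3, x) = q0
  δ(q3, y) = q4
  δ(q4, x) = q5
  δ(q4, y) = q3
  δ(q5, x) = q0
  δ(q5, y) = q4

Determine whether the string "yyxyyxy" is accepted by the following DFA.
Processing string "yyxyyxy":
  q0 --y--> q2
  q2 --y--> q0
  q0 --x--> q3
  q3 --y--> q4
  q4 --y--> q3
  q3 --x--> q0
  q0 --y--> q2
Final state: q2
Accept states: {q1, q2, q3, q4, q5}
Yes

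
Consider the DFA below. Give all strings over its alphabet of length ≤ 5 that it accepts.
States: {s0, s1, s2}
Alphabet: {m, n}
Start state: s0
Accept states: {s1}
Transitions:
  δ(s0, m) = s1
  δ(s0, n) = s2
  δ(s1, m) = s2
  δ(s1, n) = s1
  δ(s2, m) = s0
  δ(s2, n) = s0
m, mn, mnn, nmm, nnm, mmmm, mmnm, mnnn, nmmn, nnmn, mmmmn, mmnmn, mnmmm, mnmnm, mnnnn, nmmnn, nmnmm, nmnnm, nnmnn, nnnmm, nnnnm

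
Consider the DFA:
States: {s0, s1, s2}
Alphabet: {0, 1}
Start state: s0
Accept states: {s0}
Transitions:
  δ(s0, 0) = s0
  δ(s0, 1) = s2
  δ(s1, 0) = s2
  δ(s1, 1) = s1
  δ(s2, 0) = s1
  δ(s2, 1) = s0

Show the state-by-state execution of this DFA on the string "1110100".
read '1': s0 → s2
  read '1': s2 → s0
  read '1': s0 → s2
  read '0': s2 → s1
  read '1': s1 → s1
  read '0': s1 → s2
  read '0': s2 → s1
s0 -> s2 -> s0 -> s2 -> s1 -> s1 -> s2 -> s1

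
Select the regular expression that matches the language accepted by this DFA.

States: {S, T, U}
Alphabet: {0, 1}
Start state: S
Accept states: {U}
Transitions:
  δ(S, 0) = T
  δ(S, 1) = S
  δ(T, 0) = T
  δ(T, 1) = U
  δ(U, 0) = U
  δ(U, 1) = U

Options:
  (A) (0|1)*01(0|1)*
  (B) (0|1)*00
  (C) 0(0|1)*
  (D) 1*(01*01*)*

Check each option against the DFA on short strings; one disagreement eliminates an option:
  (A) (0|1)*01(0|1)*: agrees with the DFA on every string of length ≤ 6
  (B) (0|1)*00: on '00' the DFA goes S → T → T and rejects (T ∉ Accept), but the regex matches it → eliminate
  (C) 0(0|1)*: on '0' the DFA goes S → T and rejects (T ∉ Accept), but the regex matches it → eliminate
  (D) 1*(01*01*)*: on ε the DFA stays in S and rejects (S ∉ Accept), but the regex matches it → eliminate
Only (A) is consistent with the DFA.
(A) (0|1)*01(0|1)*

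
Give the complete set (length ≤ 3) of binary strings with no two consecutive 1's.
ε, 0, 1, 00, 01, 10, 000, 001, 010, 100, 101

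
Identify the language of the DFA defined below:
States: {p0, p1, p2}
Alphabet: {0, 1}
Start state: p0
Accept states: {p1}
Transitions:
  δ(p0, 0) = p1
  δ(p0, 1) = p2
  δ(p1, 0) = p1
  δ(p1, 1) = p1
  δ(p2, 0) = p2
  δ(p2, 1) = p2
Testing a few strings:
  '01' → accept
  '10' → reject
  '1' → reject
  '0' → accept
State roles: p0=no input read; p1=started with 0; p2=started with 1 (dead)
All binary strings starting with 0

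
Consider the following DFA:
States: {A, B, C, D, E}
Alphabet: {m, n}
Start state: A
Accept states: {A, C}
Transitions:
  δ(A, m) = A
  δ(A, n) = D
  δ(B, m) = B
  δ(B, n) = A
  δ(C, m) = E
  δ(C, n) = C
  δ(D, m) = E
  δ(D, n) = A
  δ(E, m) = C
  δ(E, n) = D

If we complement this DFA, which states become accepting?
Complement accept states = All states \ Original accept states
= {A, B, C, D, E} \ {A, C}
{B, D, E}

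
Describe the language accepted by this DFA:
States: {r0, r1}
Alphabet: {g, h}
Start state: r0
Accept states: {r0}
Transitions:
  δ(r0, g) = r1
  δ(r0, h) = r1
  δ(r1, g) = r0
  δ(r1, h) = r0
Testing a few strings:
  'ggg' → reject
  'g' → reject
  'h' → reject
  'hgg' → reject
State roles: r0=even length so far; r1=odd length so far
All strings over {g,h} of even length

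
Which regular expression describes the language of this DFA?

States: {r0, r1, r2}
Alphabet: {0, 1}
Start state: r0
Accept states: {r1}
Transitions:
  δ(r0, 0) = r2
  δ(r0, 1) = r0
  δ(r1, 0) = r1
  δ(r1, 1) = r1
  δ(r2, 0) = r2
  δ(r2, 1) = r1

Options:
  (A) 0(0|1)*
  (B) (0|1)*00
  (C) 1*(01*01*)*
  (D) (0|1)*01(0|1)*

Check each option against the DFA on short strings; one disagreement eliminates an option:
  (A) 0(0|1)*: on '0' the DFA goes r0 → r2 and rejects (r2 ∉ Accept), but the regex matches it → eliminate
  (B) (0|1)*00: on '00' the DFA goes r0 → r2 → r2 and rejects (r2 ∉ Accept), but the regex matches it → eliminate
  (C) 1*(01*01*)*: on ε the DFA stays in r0 and rejects (r0 ∉ Accept), but the regex matches it → eliminate
  (D) (0|1)*01(0|1)*: agrees with the DFA on every string of length ≤ 6
Only (D) is consistent with the DFA.
(D) (0|1)*01(0|1)*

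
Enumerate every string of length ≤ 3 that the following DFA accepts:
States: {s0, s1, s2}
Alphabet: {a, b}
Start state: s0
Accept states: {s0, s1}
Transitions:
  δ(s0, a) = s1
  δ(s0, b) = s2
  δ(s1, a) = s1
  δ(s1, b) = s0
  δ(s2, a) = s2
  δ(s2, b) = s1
ε, a, aa, ab, bb, aaa, aab, aba, bab, bba, bbb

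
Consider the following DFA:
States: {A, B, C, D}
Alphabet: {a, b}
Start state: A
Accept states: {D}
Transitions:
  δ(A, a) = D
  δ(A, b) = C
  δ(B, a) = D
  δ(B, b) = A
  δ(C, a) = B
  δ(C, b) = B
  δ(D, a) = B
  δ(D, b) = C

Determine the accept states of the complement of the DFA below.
Complement accept states = All states \ Original accept states
= {A, B, C, D} \ {D}
{A, B, C}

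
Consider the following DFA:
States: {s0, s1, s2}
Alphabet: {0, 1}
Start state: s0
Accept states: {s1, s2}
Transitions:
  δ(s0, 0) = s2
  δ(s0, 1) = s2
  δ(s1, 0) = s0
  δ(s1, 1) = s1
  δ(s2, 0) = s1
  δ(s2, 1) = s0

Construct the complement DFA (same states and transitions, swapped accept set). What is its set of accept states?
Complement accept states = All states \ Original accept states
= {s0, s1, s2} \ {s1, s2}
{s0}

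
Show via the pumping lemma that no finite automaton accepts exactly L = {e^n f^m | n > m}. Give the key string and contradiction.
Assume L is regular with pumping length p. Idea: pumping down the e-block drops the e-count to at most the f-count.
Choose s = e^(p+1) f^p ∈ L (|s| = 2p+1 ≥ p). By the pumping lemma, s = xyz with |xy| ≤ p, |y| > 0, so y = e^k with k ≥ 1. Take i = 0: xz = e^(p+1−k) f^p. Since k ≥ 1, p+1−k ≤ p, so the number of e's is no longer strictly greater than the number of f's, hence xz ∉ L.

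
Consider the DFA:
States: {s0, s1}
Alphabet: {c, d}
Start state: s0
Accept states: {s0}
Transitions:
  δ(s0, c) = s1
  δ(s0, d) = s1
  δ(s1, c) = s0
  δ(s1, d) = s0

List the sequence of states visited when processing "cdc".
read 'c': s0 → s1
  read 'd': s1 → s0
  read 'c': s0 → s1
s0 -> s1 -> s0 -> s1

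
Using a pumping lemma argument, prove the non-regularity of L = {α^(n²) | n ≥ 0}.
Assume L is regular with pumping length p. Idea: pumping adds a fixed amount, but gaps between consecutive squares grow.
Choose s = α^(p²) (length p² ≥ p). By the pumping lemma, s = xyz with |xy| ≤ p, |y| > 0, so |y| = k with 1 ≤ k ≤ p. Then |xy²z| = p²+k. Since p² < p²+k ≤ p²+p < (p+1)², the length p²+k lies strictly between consecutive squares, so it is not a perfect square and xy²z ∉ L.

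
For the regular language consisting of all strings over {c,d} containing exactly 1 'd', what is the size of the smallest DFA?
By Myhill–Nerode, count the distinguishable equivalence classes: 3 classes — having seen 0, 1, or >1 copies of 'd'; the count-1 class is the only accepting one and >1 is dead.
3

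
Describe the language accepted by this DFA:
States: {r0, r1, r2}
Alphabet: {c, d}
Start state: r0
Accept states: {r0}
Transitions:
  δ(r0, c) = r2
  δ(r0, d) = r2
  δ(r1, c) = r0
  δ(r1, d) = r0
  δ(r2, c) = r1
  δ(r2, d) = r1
Testing a few strings:
  'cddd' → reject
  'dc' → reject
  'dd' → reject
  'ccdc' → reject
State roles: r0=length ≡ 0 (mod 3); r1=length ≡ 2 (mod 3); r2=length ≡ 1 (mod 3)
All strings over {c,d} whose length is a multiple of 3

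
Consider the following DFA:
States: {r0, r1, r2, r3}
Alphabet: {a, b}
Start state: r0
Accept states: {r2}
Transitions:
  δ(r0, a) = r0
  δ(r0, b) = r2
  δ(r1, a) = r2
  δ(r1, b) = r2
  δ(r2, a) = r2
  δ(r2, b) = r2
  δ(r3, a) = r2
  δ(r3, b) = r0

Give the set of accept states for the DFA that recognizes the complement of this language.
Complement accept states = All states \ Original accept states
= {r0, r1, r2, r3} \ {r2}
{r0, r1, r3}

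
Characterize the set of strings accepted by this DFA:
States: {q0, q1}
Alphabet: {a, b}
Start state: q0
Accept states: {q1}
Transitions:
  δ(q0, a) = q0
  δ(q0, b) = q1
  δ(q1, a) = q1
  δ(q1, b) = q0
Testing a few strings:
  'b' → accept
  'abb' → reject
  'aa' → reject
  'a' → reject
State roles: q0=even number of b's so far; q1=odd number of b's so far
All strings over {a,b} with an odd number of b's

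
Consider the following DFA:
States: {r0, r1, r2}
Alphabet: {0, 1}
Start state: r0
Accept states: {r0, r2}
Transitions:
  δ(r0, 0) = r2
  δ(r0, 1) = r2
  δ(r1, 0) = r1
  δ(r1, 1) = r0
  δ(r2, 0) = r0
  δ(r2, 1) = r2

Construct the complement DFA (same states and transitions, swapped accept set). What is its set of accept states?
Complement accept states = All states \ Original accept states
= {r0, r1, r2} \ {r0, r2}
{r1}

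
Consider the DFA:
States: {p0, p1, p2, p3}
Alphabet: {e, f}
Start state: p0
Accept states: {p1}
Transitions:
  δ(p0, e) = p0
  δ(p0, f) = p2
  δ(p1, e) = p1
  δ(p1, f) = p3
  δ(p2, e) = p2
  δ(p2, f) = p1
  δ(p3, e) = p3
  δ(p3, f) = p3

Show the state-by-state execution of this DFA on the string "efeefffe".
read 'e': p0 → p0
  read 'f': p0 → p2
  read 'e': p2 → p2
  read 'e': p2 → p2
  read 'f': p2 → p1
  read 'f': p1 → p3
  read 'f': p3 → p3
  read 'e': p3 → p3
p0 -> p0 -> p2 -> p2 -> p2 -> p1 -> p3 -> p3 -> p3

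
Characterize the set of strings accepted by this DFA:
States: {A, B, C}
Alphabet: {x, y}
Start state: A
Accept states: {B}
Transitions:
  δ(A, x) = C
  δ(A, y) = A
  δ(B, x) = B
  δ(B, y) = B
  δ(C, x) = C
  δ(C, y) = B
Testing a few strings:
  'x' → reject
  'xxxy' → accept
  'y' → reject
  'xyxx' → accept
State roles: A=no x seen yet; B=substring xy seen; C=seen a x, waiting for y
All strings over {x,y} containing the substring xy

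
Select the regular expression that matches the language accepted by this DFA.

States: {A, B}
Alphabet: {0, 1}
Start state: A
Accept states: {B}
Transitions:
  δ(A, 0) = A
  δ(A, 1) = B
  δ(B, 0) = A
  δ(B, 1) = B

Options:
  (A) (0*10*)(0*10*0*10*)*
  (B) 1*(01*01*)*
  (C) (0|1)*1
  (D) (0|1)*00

Check each option against the DFA on short strings; one disagreement eliminates an option:
  (A) (0*10*)(0*10*0*10*)*: on '10' the DFA goes A → B → A and rejects (A ∉ Accept), but the regex matches it → eliminate
  (B) 1*(01*01*)*: on ε the DFA stays in A and rejects (A ∉ Accept), but the regex matches it → eliminate
  (C) (0|1)*1: agrees with the DFA on every string of length ≤ 6
  (D) (0|1)*00: on '1' the DFA goes A → B and accepts (B ∈ Accept), but the regex does not match it → eliminate
Only (C) is consistent with the DFA.
(C) (0|1)*1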